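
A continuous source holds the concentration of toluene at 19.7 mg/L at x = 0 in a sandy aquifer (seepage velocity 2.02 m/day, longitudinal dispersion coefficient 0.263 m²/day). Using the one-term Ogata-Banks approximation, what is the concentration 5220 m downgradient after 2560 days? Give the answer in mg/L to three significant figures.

1.81 mg/L

For a continuous step input, C/C₀ ≈ ½·erfc((x−vt)/(2√(Dt))).
vt = 2.02 × 2560 = 5171.2 m and 2√(Dt) = 2√(0.263 × 2560) = 51.90 m.
Argument (x−vt)/(2√(Dt)) = (5220 − 5171.2)/51.90 = 0.9403; ½·erfc(0.9403) = 0.09179.
C = 19.7 × 0.09179 = 1.81 mg/L.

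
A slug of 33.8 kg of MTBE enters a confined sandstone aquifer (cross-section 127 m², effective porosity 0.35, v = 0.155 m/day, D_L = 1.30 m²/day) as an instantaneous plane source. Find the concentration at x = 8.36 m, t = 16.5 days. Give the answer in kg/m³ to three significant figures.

0.0313 kg/m³

For an instantaneous plane source, C(x,t) = M/(n_e·A·√(4πDt)) · exp(−(x−vt)²/(4Dt)), with n_e·A the pore (flow) area.
Plume center vt = 0.155 × 16.5 = 2.5575 m, so the well at 8.36 m is 5.8025 m downgradient of the peak.
√(4πDt) = 16.42 m, giving peak height M/(n_e·A·√(4πDt)) = 33.8/(0.35 × 127 × 16.42) = 0.04631 kg/m³.
(x−vt)²/(4Dt) = (5.8025)²/(4 × 1.30 × 16.5) = 0.3924; exp(−0.3924) = 0.6754.
C = 0.04631 × 0.6754 = 0.0313 kg/m³.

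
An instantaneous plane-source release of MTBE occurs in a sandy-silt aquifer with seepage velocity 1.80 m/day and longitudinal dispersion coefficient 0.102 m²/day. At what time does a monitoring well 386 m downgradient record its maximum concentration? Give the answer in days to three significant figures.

For the 1D instantaneous-source solution, setting ∂C/∂t = 0 at fixed x gives v²t² + 2Dt − x² = 0, so t = (√(D² + v²x²) − D)/v².
√(D² + v²x²) = √(0.102² + 1.80² × 386²) = 694.8; v² = 3.24.
t = (694.8 − 0.102)/3.24 = 214 days (vs. the pure-advection estimate x/v = 214 d).

214 days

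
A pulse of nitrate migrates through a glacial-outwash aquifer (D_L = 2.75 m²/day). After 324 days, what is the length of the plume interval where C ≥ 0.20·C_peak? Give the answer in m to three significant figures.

151 m

The plume is Gaussian with σ = √(2Dt) = √(2 × 2.75 × 324) = 42.21 m.
C/C_peak = exp(−Δx²/(2σ²)) = 0.20 ⇒ Δx = σ·√(−2 ln 0.20) = 42.21 × 1.794 = 75.72 m.
Width = 2Δx = 151 m.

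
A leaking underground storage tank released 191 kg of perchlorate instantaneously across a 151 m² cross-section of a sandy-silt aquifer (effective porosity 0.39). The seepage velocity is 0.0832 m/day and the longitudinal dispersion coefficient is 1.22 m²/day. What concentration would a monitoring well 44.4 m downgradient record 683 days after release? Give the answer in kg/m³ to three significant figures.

For an instantaneous plane source, C(x,t) = M/(n_e·A·√(4πDt)) · exp(−(x−vt)²/(4Dt)), with n_e·A the pore (flow) area.
Plume center vt = 0.0832 × 683 = 56.8256 m, so the well at 44.4 m is 12.4256 m upgradient of the peak.
√(4πDt) = 102.3 m, giving peak height M/(n_e·A·√(4πDt)) = 191/(0.39 × 151 × 102.3) = 0.03170 kg/m³.
(x−vt)²/(4Dt) = (-12.4256)²/(4 × 1.22 × 683) = 0.04632; exp(−0.04632) = 0.9547.
C = 0.03170 × 0.9547 = 0.0303 kg/m³.

0.0303 kg/m³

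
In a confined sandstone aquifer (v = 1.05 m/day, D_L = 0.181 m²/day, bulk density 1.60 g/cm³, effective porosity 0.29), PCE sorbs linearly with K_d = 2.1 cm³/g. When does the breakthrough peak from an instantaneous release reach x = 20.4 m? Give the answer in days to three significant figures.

Retardation factor R = 1 + ρ_b·K_d/n = 1 + 1.60 × 2.1/0.29 = 12.59.
Sorption retards both mechanisms: v_R = v/R = 0.08340 m/day, D_R = D/R = 0.01438 m²/day.
Peak time from v_R²t² + 2D_R t − x² = 0: t = (√(D_R² + v_R²x²) − D_R)/v_R².
√(D_R² + v_R²x²) = √(0.01438² + 0.08340² × 20.4²) = 1.701; v_R² = 0.006956.
t = (1.701 − 0.01438)/0.006956 = 242 days.

242 days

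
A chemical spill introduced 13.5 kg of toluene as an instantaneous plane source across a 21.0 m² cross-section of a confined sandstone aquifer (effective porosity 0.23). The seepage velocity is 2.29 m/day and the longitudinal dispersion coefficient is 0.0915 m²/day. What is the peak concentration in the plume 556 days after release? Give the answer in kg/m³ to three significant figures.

The peak of an instantaneous 1D plume sits at x = vt; there the Gaussian factor is 1 and C_max = M/(n_e·A·√(4πDt)), where n_e·A is the pore area the mass is dissolved in.
√(4πDt) = √(4π × 0.0915 × 556) = 25.28 m, so C_max = 13.5/(0.23 × 21.0 × 25.28) = 0.111 kg/m³.

0.111 kg/m³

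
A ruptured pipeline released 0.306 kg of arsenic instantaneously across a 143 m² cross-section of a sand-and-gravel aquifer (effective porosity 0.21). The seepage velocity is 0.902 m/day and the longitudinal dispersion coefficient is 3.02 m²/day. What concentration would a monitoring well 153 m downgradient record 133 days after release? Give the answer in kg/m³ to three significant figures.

7.27e-05 kg/m³

For an instantaneous plane source, C(x,t) = M/(n_e·A·√(4πDt)) · exp(−(x−vt)²/(4Dt)), with n_e·A the pore (flow) area.
Plume center vt = 0.902 × 133 = 119.966 m, so the well at 153 m is 33.034 m downgradient of the peak.
√(4πDt) = 71.05 m, giving peak height M/(n_e·A·√(4πDt)) = 0.306/(0.21 × 143 × 71.05) = 0.0001434 kg/m³.
(x−vt)²/(4Dt) = (33.034)²/(4 × 3.02 × 133) = 0.6792; exp(−0.6792) = 0.5070.
C = 0.0001434 × 0.5070 = 7.27e-05 kg/m³.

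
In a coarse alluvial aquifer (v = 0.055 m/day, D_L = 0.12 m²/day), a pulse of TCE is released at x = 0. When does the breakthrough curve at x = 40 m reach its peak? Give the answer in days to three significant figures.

For the 1D instantaneous-source solution, setting ∂C/∂t = 0 at fixed x gives v²t² + 2Dt − x² = 0, so t = (√(D² + v²x²) − D)/v².
√(D² + v²x²) = √(0.12² + 0.055² × 40²) = 2.203; v² = 0.003025.
t = (2.203 − 0.12)/0.003025 = 689 days (vs. the pure-advection estimate x/v = 727 d).

689 days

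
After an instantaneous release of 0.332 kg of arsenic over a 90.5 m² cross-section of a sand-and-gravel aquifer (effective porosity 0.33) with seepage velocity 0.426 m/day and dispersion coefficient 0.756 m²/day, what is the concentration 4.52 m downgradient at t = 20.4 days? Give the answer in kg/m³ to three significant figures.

0.000602 kg/m³

For an instantaneous plane source, C(x,t) = M/(n_e·A·√(4πDt)) · exp(−(x−vt)²/(4Dt)), with n_e·A the pore (flow) area.
Plume center vt = 0.426 × 20.4 = 8.6904 m, so the well at 4.52 m is 4.1704 m upgradient of the peak.
√(4πDt) = 13.92 m, giving peak height M/(n_e·A·√(4πDt)) = 0.332/(0.33 × 90.5 × 13.92) = 0.0007986 kg/m³.
(x−vt)²/(4Dt) = (-4.1704)²/(4 × 0.756 × 20.4) = 0.2819; exp(−0.2819) = 0.7543.
C = 0.0007986 × 0.7543 = 0.000602 kg/m³.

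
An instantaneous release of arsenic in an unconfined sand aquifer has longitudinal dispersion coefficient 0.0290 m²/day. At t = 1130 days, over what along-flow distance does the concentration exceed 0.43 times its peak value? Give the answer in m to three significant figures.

The plume is Gaussian with σ = √(2Dt) = √(2 × 0.0290 × 1130) = 8.096 m.
C/C_peak = exp(−Δx²/(2σ²)) = 0.43 ⇒ Δx = σ·√(−2 ln 0.43) = 8.096 × 1.299 = 10.52 m.
Width = 2Δx = 21.0 m.

21.0 m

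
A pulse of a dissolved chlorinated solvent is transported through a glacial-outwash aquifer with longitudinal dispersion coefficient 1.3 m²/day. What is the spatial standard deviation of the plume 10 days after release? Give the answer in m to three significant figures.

Dispersive spreading gives a Gaussian with σ² = 2Dt; advection only shifts the center.
σ = √(2 × 1.3 × 10) = 5.10 m.

5.10 m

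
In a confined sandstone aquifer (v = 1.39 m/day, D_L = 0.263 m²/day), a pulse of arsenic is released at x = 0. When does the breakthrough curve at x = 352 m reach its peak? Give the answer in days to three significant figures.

For the 1D instantaneous-source solution, setting ∂C/∂t = 0 at fixed x gives v²t² + 2Dt − x² = 0, so t = (√(D² + v²x²) − D)/v².
√(D² + v²x²) = √(0.263² + 1.39² × 352²) = 489.3; v² = 1.9321.
t = (489.3 − 0.263)/1.9321 = 253 days (vs. the pure-advection estimate x/v = 253 d).

253 days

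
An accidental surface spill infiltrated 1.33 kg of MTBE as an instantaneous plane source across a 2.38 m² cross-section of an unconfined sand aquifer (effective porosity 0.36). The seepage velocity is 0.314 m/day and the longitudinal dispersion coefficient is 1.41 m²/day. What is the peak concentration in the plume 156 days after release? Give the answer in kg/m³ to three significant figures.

The peak of an instantaneous 1D plume sits at x = vt; there the Gaussian factor is 1 and C_max = M/(n_e·A·√(4πDt)), where n_e·A is the pore area the mass is dissolved in.
√(4πDt) = √(4π × 1.41 × 156) = 52.57 m, so C_max = 1.33/(0.36 × 2.38 × 52.57) = 0.0295 kg/m³.

0.0295 kg/m³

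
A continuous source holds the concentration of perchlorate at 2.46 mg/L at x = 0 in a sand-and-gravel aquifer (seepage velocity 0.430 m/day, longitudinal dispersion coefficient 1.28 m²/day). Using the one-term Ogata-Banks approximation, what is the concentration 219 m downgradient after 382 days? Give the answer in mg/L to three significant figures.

0.0984 mg/L

For a continuous step input, C/C₀ ≈ ½·erfc((x−vt)/(2√(Dt))).
vt = 0.430 × 382 = 164.26 m and 2√(Dt) = 2√(1.28 × 382) = 44.22 m.
Argument (x−vt)/(2√(Dt)) = (219 − 164.26)/44.22 = 1.238; ½·erfc(1.238) = 0.03999.
C = 2.46 × 0.03999 = 0.0984 mg/L.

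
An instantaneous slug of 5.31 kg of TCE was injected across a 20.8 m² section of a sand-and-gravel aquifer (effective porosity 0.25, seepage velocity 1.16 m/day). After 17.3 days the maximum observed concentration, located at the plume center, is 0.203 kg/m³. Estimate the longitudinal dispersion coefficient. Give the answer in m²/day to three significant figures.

At the plume center C_max = M/(n_e·A·√(4πDt)), so D = M²/(4πt·(n_e·A·C_max)²).
n_e·A·C_max = 0.25 × 20.8 × 0.203 = 1.056 kg/m.
D = 5.31²/(4π × 17.3 × 1.056²) = 0.116 m²/day.

0.116 m²/day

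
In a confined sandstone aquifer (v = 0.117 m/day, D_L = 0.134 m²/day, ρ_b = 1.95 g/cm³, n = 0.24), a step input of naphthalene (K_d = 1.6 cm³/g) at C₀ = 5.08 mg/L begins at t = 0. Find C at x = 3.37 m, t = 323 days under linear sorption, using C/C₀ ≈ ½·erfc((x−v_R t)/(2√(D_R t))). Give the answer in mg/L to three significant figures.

2.00 mg/L

Retardation factor R = 1 + ρ_b·K_d/n = 1 + 1.95 × 1.6/0.24 = 14.00.
Sorption retards both mechanisms: v_R = v/R = 0.008357 m/day, D_R = D/R = 0.009571 m²/day.
v_R·t = 0.008357 × 323 = 2.699311 m; 2√(D_R t) = 3.516 m; argument = (3.37 − 2.699311)/3.516 = 0.1908.
C = C₀ × ½·erfc(0.1908) = 5.08 × 0.3936 = 2.00 mg/L.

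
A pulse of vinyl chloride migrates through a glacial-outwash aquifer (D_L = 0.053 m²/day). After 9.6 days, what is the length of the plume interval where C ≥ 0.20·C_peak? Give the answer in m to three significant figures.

3.62 m

The plume is Gaussian with σ = √(2Dt) = √(2 × 0.053 × 9.6) = 1.009 m.
C/C_peak = exp(−Δx²/(2σ²)) = 0.20 ⇒ Δx = σ·√(−2 ln 0.20) = 1.009 × 1.794 = 1.810 m.
Width = 2Δx = 3.62 m.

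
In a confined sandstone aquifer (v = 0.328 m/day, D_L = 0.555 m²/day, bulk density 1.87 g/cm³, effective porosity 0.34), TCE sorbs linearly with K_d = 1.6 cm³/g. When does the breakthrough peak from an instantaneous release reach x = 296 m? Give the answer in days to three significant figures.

Retardation factor R = 1 + ρ_b·K_d/n = 1 + 1.87 × 1.6/0.34 = 9.800.
Sorption retards both mechanisms: v_R = v/R = 0.03347 m/day, D_R = D/R = 0.05663 m²/day.
Peak time from v_R²t² + 2D_R t − x² = 0: t = (√(D_R² + v_R²x²) − D_R)/v_R².
√(D_R² + v_R²x²) = √(0.05663² + 0.03347² × 296²) = 9.907; v_R² = 0.001120.
t = (9.907 − 0.05663)/0.001120 = 8790 days.

8790 days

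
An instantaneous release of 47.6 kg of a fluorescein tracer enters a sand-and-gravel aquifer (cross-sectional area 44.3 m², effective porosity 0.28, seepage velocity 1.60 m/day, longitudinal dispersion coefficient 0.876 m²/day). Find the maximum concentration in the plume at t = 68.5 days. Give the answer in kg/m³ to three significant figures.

0.140 kg/m³

The peak of an instantaneous 1D plume sits at x = vt; there the Gaussian factor is 1 and C_max = M/(n_e·A·√(4πDt)), where n_e·A is the pore area the mass is dissolved in.
√(4πDt) = √(4π × 0.876 × 68.5) = 27.46 m, so C_max = 47.6/(0.28 × 44.3 × 27.46) = 0.140 kg/m³.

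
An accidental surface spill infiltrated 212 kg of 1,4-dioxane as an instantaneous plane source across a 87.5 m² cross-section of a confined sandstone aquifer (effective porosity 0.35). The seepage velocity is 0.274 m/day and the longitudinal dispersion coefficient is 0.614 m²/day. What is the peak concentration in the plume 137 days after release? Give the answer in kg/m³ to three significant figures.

The peak of an instantaneous 1D plume sits at x = vt; there the Gaussian factor is 1 and C_max = M/(n_e·A·√(4πDt)), where n_e·A is the pore area the mass is dissolved in.
√(4πDt) = √(4π × 0.614 × 137) = 32.51 m, so C_max = 212/(0.35 × 87.5 × 32.51) = 0.213 kg/m³.

0.213 kg/m³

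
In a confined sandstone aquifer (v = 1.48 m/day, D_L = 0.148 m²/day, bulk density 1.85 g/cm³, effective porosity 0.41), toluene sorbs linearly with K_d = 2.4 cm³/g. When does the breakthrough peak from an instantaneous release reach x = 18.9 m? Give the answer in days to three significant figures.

Retardation factor R = 1 + ρ_b·K_d/n = 1 + 1.85 × 2.4/0.41 = 11.83.
Sorption retards both mechanisms: v_R = v/R = 0.1251 m/day, D_R = D/R = 0.01251 m²/day.
Peak time from v_R²t² + 2D_R t − x² = 0: t = (√(D_R² + v_R²x²) − D_R)/v_R².
√(D_R² + v_R²x²) = √(0.01251² + 0.1251² × 18.9²) = 2.364; v_R² = 0.01565.
t = (2.364 − 0.01251)/0.01565 = 150 days.

150 days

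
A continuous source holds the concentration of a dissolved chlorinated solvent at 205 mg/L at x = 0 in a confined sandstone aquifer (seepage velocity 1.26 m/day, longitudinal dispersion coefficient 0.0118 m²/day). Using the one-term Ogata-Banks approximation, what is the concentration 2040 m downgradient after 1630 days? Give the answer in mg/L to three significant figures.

202 mg/L

For a continuous step input, C/C₀ ≈ ½·erfc((x−vt)/(2√(Dt))).
vt = 1.26 × 1630 = 2053.8 m and 2√(Dt) = 2√(0.0118 × 1630) = 8.771 m.
Argument (x−vt)/(2√(Dt)) = (2040 − 2053.8)/8.771 = -1.573; ½·erfc(-1.573) = 0.9869.
C = 205 × 0.9869 = 202 mg/L.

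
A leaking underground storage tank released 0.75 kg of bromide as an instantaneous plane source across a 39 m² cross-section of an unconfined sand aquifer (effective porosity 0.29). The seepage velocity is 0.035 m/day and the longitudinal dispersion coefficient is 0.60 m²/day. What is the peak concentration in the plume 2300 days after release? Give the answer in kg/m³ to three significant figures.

0.000504 kg/m³

The peak of an instantaneous 1D plume sits at x = vt; there the Gaussian factor is 1 and C_max = M/(n_e·A·√(4πDt)), where n_e·A is the pore area the mass is dissolved in.
√(4πDt) = √(4π × 0.60 × 2300) = 131.7 m, so C_max = 0.75/(0.29 × 39 × 131.7) = 0.000504 kg/m³.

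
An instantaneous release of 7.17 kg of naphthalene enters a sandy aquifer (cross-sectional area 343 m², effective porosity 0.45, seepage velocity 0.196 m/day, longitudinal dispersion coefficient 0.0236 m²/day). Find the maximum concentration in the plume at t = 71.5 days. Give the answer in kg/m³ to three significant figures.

0.0101 kg/m³

The peak of an instantaneous 1D plume sits at x = vt; there the Gaussian factor is 1 and C_max = M/(n_e·A·√(4πDt)), where n_e·A is the pore area the mass is dissolved in.
√(4πDt) = √(4π × 0.0236 × 71.5) = 4.605 m, so C_max = 7.17/(0.45 × 343 × 4.605) = 0.0101 kg/m³.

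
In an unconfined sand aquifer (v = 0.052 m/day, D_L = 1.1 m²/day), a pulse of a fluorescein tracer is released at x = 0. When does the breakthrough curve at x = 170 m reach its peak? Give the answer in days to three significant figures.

For the 1D instantaneous-source solution, setting ∂C/∂t = 0 at fixed x gives v²t² + 2Dt − x² = 0, so t = (√(D² + v²x²) − D)/v².
√(D² + v²x²) = √(1.1² + 0.052² × 170²) = 8.908; v² = 0.002704.
t = (8.908 − 1.1)/0.002704 = 2890 days (vs. the pure-advection estimate x/v = 3270 d).

2890 days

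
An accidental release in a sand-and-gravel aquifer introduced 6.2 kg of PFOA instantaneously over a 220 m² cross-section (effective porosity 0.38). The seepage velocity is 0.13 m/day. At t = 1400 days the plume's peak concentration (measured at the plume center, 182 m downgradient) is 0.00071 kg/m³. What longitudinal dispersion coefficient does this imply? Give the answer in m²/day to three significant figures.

0.620 m²/day

At the plume center C_max = M/(n_e·A·√(4πDt)), so D = M²/(4πt·(n_e·A·C_max)²).
n_e·A·C_max = 0.38 × 220 × 0.00071 = 0.05936 kg/m.
D = 6.2²/(4π × 1400 × 0.05936²) = 0.620 m²/day.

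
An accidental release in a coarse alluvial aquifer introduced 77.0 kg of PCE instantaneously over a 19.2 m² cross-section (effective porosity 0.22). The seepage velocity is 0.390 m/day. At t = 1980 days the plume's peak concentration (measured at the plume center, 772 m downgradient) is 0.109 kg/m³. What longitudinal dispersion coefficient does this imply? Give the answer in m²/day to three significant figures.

At the plume center C_max = M/(n_e·A·√(4πDt)), so D = M²/(4πt·(n_e·A·C_max)²).
n_e·A·C_max = 0.22 × 19.2 × 0.109 = 0.4604 kg/m.
D = 77.0²/(4π × 1980 × 0.4604²) = 1.12 m²/day.

1.12 m²/day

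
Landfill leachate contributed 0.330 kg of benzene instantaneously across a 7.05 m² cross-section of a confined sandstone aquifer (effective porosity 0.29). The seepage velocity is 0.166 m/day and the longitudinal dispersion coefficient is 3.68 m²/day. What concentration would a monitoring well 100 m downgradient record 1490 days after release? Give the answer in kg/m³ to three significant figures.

For an instantaneous plane source, C(x,t) = M/(n_e·A·√(4πDt)) · exp(−(x−vt)²/(4Dt)), with n_e·A the pore (flow) area.
Plume center vt = 0.166 × 1490 = 247.34 m, so the well at 100 m is 147.34 m upgradient of the peak.
√(4πDt) = 262.5 m, giving peak height M/(n_e·A·√(4πDt)) = 0.330/(0.29 × 7.05 × 262.5) = 0.0006149 kg/m³.
(x−vt)²/(4Dt) = (-147.34)²/(4 × 3.68 × 1490) = 0.9898; exp(−0.9898) = 0.3717.
C = 0.0006149 × 0.3717 = 0.000229 kg/m³.

0.000229 kg/m³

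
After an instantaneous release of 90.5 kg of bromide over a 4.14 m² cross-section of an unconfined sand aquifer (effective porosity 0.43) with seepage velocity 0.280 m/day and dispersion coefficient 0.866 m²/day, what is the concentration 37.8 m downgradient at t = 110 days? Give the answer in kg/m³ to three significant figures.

For an instantaneous plane source, C(x,t) = M/(n_e·A·√(4πDt)) · exp(−(x−vt)²/(4Dt)), with n_e·A the pore (flow) area.
Plume center vt = 0.280 × 110 = 30.8 m, so the well at 37.8 m is 7 m downgradient of the peak.
√(4πDt) = 34.60 m, giving peak height M/(n_e·A·√(4πDt)) = 90.5/(0.43 × 4.14 × 34.60) = 1.469 kg/m³.
(x−vt)²/(4Dt) = (7)²/(4 × 0.866 × 110) = 0.1286; exp(−0.1286) = 0.8793.
C = 1.469 × 0.8793 = 1.29 kg/m³.

1.29 kg/m³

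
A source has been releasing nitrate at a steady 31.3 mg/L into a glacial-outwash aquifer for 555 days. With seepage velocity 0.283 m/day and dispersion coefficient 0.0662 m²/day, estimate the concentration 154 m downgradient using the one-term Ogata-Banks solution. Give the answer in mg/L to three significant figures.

For a continuous step input, C/C₀ ≈ ½·erfc((x−vt)/(2√(Dt))).
vt = 0.283 × 555 = 157.065 m and 2√(Dt) = 2√(0.0662 × 555) = 12.12 m.
Argument (x−vt)/(2√(Dt)) = (154 − 157.065)/12.12 = -0.2529; ½·erfc(-0.2529) = 0.6397.
C = 31.3 × 0.6397 = 20.0 mg/L.

20.0 mg/L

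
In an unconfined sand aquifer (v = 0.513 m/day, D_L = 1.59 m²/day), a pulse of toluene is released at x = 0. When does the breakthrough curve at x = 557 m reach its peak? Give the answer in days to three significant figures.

For the 1D instantaneous-source solution, setting ∂C/∂t = 0 at fixed x gives v²t² + 2Dt − x² = 0, so t = (√(D² + v²x²) − D)/v².
√(D² + v²x²) = √(1.59² + 0.513² × 557²) = 285.7; v² = 0.263169.
t = (285.7 − 1.59)/0.263169 = 1080 days (vs. the pure-advection estimate x/v = 1090 d).

1080 days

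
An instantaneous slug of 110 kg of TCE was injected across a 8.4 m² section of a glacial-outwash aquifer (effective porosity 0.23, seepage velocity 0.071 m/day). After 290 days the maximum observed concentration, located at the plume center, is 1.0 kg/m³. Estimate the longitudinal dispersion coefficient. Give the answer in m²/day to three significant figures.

At the plume center C_max = M/(n_e·A·√(4πDt)), so D = M²/(4πt·(n_e·A·C_max)²).
n_e·A·C_max = 0.23 × 8.4 × 1.0 = 1.932 kg/m.
D = 110²/(4π × 290 × 1.932²) = 0.890 m²/day.

0.890 m²/day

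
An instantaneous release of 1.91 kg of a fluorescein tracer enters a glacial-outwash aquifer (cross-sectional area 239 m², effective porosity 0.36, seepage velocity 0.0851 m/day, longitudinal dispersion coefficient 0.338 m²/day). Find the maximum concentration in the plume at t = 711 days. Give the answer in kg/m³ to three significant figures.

0.000404 kg/m³

The peak of an instantaneous 1D plume sits at x = vt; there the Gaussian factor is 1 and C_max = M/(n_e·A·√(4πDt)), where n_e·A is the pore area the mass is dissolved in.
√(4πDt) = √(4π × 0.338 × 711) = 54.95 m, so C_max = 1.91/(0.36 × 239 × 54.95) = 0.000404 kg/m³.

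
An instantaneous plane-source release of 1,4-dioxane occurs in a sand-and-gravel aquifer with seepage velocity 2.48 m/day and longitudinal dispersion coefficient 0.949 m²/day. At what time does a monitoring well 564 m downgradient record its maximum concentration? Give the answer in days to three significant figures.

For the 1D instantaneous-source solution, setting ∂C/∂t = 0 at fixed x gives v²t² + 2Dt − x² = 0, so t = (√(D² + v²x²) − D)/v².
√(D² + v²x²) = √(0.949² + 2.48² × 564²) = 1399; v² = 6.1504.
t = (1399 − 0.949)/6.1504 = 227 days (vs. the pure-advection estimate x/v = 227 d).

227 days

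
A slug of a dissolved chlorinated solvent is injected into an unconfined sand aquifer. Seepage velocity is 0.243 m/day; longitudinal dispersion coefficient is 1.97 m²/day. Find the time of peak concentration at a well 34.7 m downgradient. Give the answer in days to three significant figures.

113 days

For the 1D instantaneous-source solution, setting ∂C/∂t = 0 at fixed x gives v²t² + 2Dt − x² = 0, so t = (√(D² + v²x²) − D)/v².
√(D² + v²x²) = √(1.97² + 0.243² × 34.7²) = 8.659; v² = 0.059049.
t = (8.659 − 1.97)/0.059049 = 113 days (vs. the pure-advection estimate x/v = 143 d).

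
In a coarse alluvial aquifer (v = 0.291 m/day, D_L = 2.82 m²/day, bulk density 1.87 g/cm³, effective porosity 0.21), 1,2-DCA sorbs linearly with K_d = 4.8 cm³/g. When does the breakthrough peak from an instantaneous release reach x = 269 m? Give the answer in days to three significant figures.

Retardation factor R = 1 + ρ_b·K_d/n = 1 + 1.87 × 4.8/0.21 = 43.74.
Sorption retards both mechanisms: v_R = v/R = 0.006653 m/day, D_R = D/R = 0.06447 m²/day.
Peak time from v_R²t² + 2D_R t − x² = 0: t = (√(D_R² + v_R²x²) − D_R)/v_R².
√(D_R² + v_R²x²) = √(0.06447² + 0.006653² × 269²) = 1.791; v_R² = 4.426e-05.
t = (1.791 − 0.06447)/4.426e-05 = 39000 days.

39000 days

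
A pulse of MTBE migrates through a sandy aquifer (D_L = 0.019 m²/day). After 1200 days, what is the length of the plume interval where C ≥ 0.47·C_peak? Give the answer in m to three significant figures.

The plume is Gaussian with σ = √(2Dt) = √(2 × 0.019 × 1200) = 6.753 m.
C/C_peak = exp(−Δx²/(2σ²)) = 0.47 ⇒ Δx = σ·√(−2 ln 0.47) = 6.753 × 1.229 = 8.299 m.
Width = 2Δx = 16.6 m.

16.6 m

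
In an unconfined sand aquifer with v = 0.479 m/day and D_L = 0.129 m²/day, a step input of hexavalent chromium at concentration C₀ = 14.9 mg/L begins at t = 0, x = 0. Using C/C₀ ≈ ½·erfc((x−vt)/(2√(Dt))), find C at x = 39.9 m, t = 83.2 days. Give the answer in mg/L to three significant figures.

7.39 mg/L

For a continuous step input, C/C₀ ≈ ½·erfc((x−vt)/(2√(Dt))).
vt = 0.479 × 83.2 = 39.8528 m and 2√(Dt) = 2√(0.129 × 83.2) = 6.552 m.
Argument (x−vt)/(2√(Dt)) = (39.9 − 39.8528)/6.552 = 0.007204; ½·erfc(0.007204) = 0.4959.
C = 14.9 × 0.4959 = 7.39 mg/L.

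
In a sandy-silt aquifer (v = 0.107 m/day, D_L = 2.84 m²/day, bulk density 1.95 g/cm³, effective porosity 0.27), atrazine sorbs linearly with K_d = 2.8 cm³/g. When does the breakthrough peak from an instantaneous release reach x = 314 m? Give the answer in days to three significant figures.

57200 days

Retardation factor R = 1 + ρ_b·K_d/n = 1 + 1.95 × 2.8/0.27 = 21.22.
Sorption retards both mechanisms: v_R = v/R = 0.005042 m/day, D_R = D/R = 0.1338 m²/day.
Peak time from v_R²t² + 2D_R t − x² = 0: t = (√(D_R² + v_R²x²) − D_R)/v_R².
√(D_R² + v_R²x²) = √(0.1338² + 0.005042² × 314²) = 1.589; v_R² = 2.542e-05.
t = (1.589 − 0.1338)/2.542e-05 = 57200 days.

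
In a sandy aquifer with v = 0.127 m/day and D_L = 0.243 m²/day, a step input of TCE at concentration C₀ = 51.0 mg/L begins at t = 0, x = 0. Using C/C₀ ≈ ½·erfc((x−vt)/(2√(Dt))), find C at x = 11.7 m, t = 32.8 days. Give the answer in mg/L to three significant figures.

For a continuous step input, C/C₀ ≈ ½·erfc((x−vt)/(2√(Dt))).
vt = 0.127 × 32.8 = 4.1656 m and 2√(Dt) = 2√(0.243 × 32.8) = 5.646 m.
Argument (x−vt)/(2√(Dt)) = (11.7 − 4.1656)/5.646 = 1.334; ½·erfc(1.334) = 0.02961.
C = 51.0 × 0.02961 = 1.51 mg/L.

1.51 mg/L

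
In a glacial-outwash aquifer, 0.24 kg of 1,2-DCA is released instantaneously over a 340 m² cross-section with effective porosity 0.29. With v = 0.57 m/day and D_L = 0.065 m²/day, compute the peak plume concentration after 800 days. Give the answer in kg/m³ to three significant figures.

9.52e-05 kg/m³

The peak of an instantaneous 1D plume sits at x = vt; there the Gaussian factor is 1 and C_max = M/(n_e·A·√(4πDt)), where n_e·A is the pore area the mass is dissolved in.
√(4πDt) = √(4π × 0.065 × 800) = 25.56 m, so C_max = 0.24/(0.29 × 340 × 25.56) = 9.52e-05 kg/m³.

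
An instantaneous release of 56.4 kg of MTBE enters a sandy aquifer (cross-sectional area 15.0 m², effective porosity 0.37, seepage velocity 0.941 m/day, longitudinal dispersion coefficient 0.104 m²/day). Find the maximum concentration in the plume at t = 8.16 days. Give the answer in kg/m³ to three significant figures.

3.11 kg/m³

The peak of an instantaneous 1D plume sits at x = vt; there the Gaussian factor is 1 and C_max = M/(n_e·A·√(4πDt)), where n_e·A is the pore area the mass is dissolved in.
√(4πDt) = √(4π × 0.104 × 8.16) = 3.266 m, so C_max = 56.4/(0.37 × 15.0 × 3.266) = 3.11 kg/m³.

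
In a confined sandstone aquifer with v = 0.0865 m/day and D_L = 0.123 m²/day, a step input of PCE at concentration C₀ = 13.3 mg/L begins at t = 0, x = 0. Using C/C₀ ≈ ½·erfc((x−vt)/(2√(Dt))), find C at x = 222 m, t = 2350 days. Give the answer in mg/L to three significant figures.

For a continuous step input, C/C₀ ≈ ½·erfc((x−vt)/(2√(Dt))).
vt = 0.0865 × 2350 = 203.275 m and 2√(Dt) = 2√(0.123 × 2350) = 34.00 m.
Argument (x−vt)/(2√(Dt)) = (222 − 203.275)/34.00 = 0.5507; ½·erfc(0.5507) = 0.2180.
C = 13.3 × 0.2180 = 2.90 mg/L.

2.90 mg/L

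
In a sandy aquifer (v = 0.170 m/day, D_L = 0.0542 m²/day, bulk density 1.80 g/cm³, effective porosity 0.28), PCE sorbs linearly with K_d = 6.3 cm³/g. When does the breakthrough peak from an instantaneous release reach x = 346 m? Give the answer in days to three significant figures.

84400 days

Retardation factor R = 1 + ρ_b·K_d/n = 1 + 1.80 × 6.3/0.28 = 41.50.
Sorption retards both mechanisms: v_R = v/R = 0.004096 m/day, D_R = D/R = 0.001306 m²/day.
Peak time from v_R²t² + 2D_R t − x² = 0: t = (√(D_R² + v_R²x²) − D_R)/v_R².
√(D_R² + v_R²x²) = √(0.001306² + 0.004096² × 346²) = 1.417; v_R² = 1.678e-05.
t = (1.417 − 0.001306)/1.678e-05 = 84400 days.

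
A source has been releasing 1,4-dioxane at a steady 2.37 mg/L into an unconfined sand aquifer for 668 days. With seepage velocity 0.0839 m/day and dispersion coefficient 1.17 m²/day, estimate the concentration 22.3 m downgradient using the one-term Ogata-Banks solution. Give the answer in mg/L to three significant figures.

For a continuous step input, C/C₀ ≈ ½·erfc((x−vt)/(2√(Dt))).
vt = 0.0839 × 668 = 56.0452 m and 2√(Dt) = 2√(1.17 × 668) = 55.91 m.
Argument (x−vt)/(2√(Dt)) = (22.3 − 56.0452)/55.91 = -0.6036; ½·erfc(-0.6036) = 0.8033.
C = 2.37 × 0.8033 = 1.90 mg/L.

1.90 mg/L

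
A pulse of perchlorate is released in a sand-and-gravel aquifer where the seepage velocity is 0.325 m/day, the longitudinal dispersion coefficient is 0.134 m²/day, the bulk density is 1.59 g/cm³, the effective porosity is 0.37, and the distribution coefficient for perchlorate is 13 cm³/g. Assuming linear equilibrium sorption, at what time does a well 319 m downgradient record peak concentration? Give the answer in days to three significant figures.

Retardation factor R = 1 + ρ_b·K_d/n = 1 + 1.59 × 13/0.37 = 56.86.
Sorption retards both mechanisms: v_R = v/R = 0.005716 m/day, D_R = D/R = 0.002357 m²/day.
Peak time from v_R²t² + 2D_R t − x² = 0: t = (√(D_R² + v_R²x²) − D_R)/v_R².
√(D_R² + v_R²x²) = √(0.002357² + 0.005716² × 319²) = 1.823; v_R² = 3.267e-05.
t = (1.823 − 0.002357)/3.267e-05 = 55700 days.

55700 days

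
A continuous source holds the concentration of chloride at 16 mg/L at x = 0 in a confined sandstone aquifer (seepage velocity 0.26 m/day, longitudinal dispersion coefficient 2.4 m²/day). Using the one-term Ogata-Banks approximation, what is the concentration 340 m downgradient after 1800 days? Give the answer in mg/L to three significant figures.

For a continuous step input, C/C₀ ≈ ½·erfc((x−vt)/(2√(Dt))).
vt = 0.26 × 1800 = 468 m and 2√(Dt) = 2√(2.4 × 1800) = 131.5 m.
Argument (x−vt)/(2√(Dt)) = (340 − 468)/131.5 = -0.9734; ½·erfc(-0.9734) = 0.9157.
C = 16 × 0.9157 = 14.7 mg/L.

14.7 mg/L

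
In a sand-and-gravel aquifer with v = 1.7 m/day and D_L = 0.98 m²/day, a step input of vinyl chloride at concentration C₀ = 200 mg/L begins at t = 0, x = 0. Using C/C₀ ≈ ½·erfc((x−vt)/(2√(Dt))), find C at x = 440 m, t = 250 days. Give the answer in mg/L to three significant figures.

49.8 mg/L

For a continuous step input, C/C₀ ≈ ½·erfc((x−vt)/(2√(Dt))).
vt = 1.7 × 250 = 425 m and 2√(Dt) = 2√(0.98 × 250) = 31.30 m.
Argument (x−vt)/(2√(Dt)) = (440 − 425)/31.30 = 0.4792; ½·erfc(0.4792) = 0.2490.
C = 200 × 0.2490 = 49.8 mg/L.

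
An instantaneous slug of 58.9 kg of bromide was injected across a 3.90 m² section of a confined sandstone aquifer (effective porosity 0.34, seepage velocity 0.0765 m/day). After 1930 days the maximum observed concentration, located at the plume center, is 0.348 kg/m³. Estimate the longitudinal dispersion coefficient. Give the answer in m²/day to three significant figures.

0.672 m²/day

At the plume center C_max = M/(n_e·A·√(4πDt)), so D = M²/(4πt·(n_e·A·C_max)²).
n_e·A·C_max = 0.34 × 3.90 × 0.348 = 0.4614 kg/m.
D = 58.9²/(4π × 1930 × 0.4614²) = 0.672 m²/day.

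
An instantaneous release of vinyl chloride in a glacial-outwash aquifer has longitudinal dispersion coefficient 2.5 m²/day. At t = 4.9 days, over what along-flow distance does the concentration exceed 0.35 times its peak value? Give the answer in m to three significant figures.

The plume is Gaussian with σ = √(2Dt) = √(2 × 2.5 × 4.9) = 4.950 m.
C/C_peak = exp(−Δx²/(2σ²)) = 0.35 ⇒ Δx = σ·√(−2 ln 0.35) = 4.950 × 1.449 = 7.173 m.
Width = 2Δx = 14.3 m.

14.3 m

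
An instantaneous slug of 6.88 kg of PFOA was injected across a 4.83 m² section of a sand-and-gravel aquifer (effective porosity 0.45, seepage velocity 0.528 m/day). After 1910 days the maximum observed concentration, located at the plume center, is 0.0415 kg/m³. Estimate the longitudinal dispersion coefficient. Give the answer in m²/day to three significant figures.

At the plume center C_max = M/(n_e·A·√(4πDt)), so D = M²/(4πt·(n_e·A·C_max)²).
n_e·A·C_max = 0.45 × 4.83 × 0.0415 = 0.09020 kg/m.
D = 6.88²/(4π × 1910 × 0.09020²) = 0.242 m²/day.

0.242 m²/day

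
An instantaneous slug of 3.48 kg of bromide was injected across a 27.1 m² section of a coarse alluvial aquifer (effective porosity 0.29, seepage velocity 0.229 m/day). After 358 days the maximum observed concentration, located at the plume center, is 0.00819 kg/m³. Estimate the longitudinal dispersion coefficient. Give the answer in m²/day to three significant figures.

At the plume center C_max = M/(n_e·A·√(4πDt)), so D = M²/(4πt·(n_e·A·C_max)²).
n_e·A·C_max = 0.29 × 27.1 × 0.00819 = 0.06437 kg/m.
D = 3.48²/(4π × 358 × 0.06437²) = 0.650 m²/day.

0.650 m²/day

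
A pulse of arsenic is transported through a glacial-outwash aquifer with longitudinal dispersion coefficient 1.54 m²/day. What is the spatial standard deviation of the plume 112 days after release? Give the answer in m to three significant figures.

Dispersive spreading gives a Gaussian with σ² = 2Dt; advection only shifts the center.
σ = √(2 × 1.54 × 112) = 18.6 m.

18.6 m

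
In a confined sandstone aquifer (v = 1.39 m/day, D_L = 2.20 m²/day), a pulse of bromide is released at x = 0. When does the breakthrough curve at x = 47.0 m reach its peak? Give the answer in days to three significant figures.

32.7 days

For the 1D instantaneous-source solution, setting ∂C/∂t = 0 at fixed x gives v²t² + 2Dt − x² = 0, so t = (√(D² + v²x²) − D)/v².
√(D² + v²x²) = √(2.20² + 1.39² × 47.0²) = 65.37; v² = 1.9321.
t = (65.37 − 2.20)/1.9321 = 32.7 days (vs. the pure-advection estimate x/v = 33.8 d).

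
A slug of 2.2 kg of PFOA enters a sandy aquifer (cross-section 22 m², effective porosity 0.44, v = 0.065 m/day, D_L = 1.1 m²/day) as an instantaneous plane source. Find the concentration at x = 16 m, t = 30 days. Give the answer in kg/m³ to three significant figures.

For an instantaneous plane source, C(x,t) = M/(n_e·A·√(4πDt)) · exp(−(x−vt)²/(4Dt)), with n_e·A the pore (flow) area.
Plume center vt = 0.065 × 30 = 1.95 m, so the well at 16 m is 14.05 m downgradient of the peak.
√(4πDt) = 20.36 m, giving peak height M/(n_e·A·√(4πDt)) = 2.2/(0.44 × 22 × 20.36) = 0.01116 kg/m³.
(x−vt)²/(4Dt) = (14.05)²/(4 × 1.1 × 30) = 1.495; exp(−1.495) = 0.2242.
C = 0.01116 × 0.2242 = 0.00250 kg/m³.

0.00250 kg/m³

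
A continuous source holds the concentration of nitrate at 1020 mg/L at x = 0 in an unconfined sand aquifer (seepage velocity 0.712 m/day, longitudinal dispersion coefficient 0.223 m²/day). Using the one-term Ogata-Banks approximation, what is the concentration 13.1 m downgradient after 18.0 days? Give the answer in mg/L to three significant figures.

469 mg/L

For a continuous step input, C/C₀ ≈ ½·erfc((x−vt)/(2√(Dt))).
vt = 0.712 × 18.0 = 12.816 m and 2√(Dt) = 2√(0.223 × 18.0) = 4.007 m.
Argument (x−vt)/(2√(Dt)) = (13.1 − 12.816)/4.007 = 0.07088; ½·erfc(0.07088) = 0.4601.
C = 1020 × 0.4601 = 469 mg/L.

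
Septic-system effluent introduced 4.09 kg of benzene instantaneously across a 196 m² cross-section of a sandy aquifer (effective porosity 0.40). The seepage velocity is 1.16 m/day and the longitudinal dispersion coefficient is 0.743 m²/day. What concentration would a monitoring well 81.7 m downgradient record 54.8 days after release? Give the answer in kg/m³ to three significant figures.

0.000306 kg/m³

For an instantaneous plane source, C(x,t) = M/(n_e·A·√(4πDt)) · exp(−(x−vt)²/(4Dt)), with n_e·A the pore (flow) area.
Plume center vt = 1.16 × 54.8 = 63.568 m, so the well at 81.7 m is 18.132 m downgradient of the peak.
√(4πDt) = 22.62 m, giving peak height M/(n_e·A·√(4πDt)) = 4.09/(0.40 × 196 × 22.62) = 0.002306 kg/m³.
(x−vt)²/(4Dt) = (18.132)²/(4 × 0.743 × 54.8) = 2.019; exp(−2.019) = 0.1328.
C = 0.002306 × 0.1328 = 0.000306 kg/m³.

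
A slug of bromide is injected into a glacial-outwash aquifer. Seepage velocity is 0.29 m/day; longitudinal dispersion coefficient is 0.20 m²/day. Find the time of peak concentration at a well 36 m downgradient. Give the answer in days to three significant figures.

For the 1D instantaneous-source solution, setting ∂C/∂t = 0 at fixed x gives v²t² + 2Dt − x² = 0, so t = (√(D² + v²x²) − D)/v².
√(D² + v²x²) = √(0.20² + 0.29² × 36²) = 10.44; v² = 0.0841.
t = (10.44 − 0.20)/0.0841 = 122 days (vs. the pure-advection estimate x/v = 124 d).

122 days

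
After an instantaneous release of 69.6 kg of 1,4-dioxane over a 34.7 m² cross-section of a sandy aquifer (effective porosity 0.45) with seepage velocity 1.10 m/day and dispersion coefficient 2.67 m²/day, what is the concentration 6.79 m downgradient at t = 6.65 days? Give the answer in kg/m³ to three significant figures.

0.297 kg/m³

For an instantaneous plane source, C(x,t) = M/(n_e·A·√(4πDt)) · exp(−(x−vt)²/(4Dt)), with n_e·A the pore (flow) area.
Plume center vt = 1.10 × 6.65 = 7.315 m, so the well at 6.79 m is 0.525 m upgradient of the peak.
√(4πDt) = 14.94 m, giving peak height M/(n_e·A·√(4πDt)) = 69.6/(0.45 × 34.7 × 14.94) = 0.2983 kg/m³.
(x−vt)²/(4Dt) = (-0.525)²/(4 × 2.67 × 6.65) = 0.003881; exp(−0.003881) = 0.9961.
C = 0.2983 × 0.9961 = 0.297 kg/m³.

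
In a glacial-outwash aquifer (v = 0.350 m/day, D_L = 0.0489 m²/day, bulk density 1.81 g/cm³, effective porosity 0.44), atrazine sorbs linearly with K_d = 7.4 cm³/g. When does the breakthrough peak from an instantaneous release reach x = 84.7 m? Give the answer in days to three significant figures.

7600 days

Retardation factor R = 1 + ρ_b·K_d/n = 1 + 1.81 × 7.4/0.44 = 31.44.
Sorption retards both mechanisms: v_R = v/R = 0.01113 m/day, D_R = D/R = 0.001555 m²/day.
Peak time from v_R²t² + 2D_R t − x² = 0: t = (√(D_R² + v_R²x²) − D_R)/v_R².
√(D_R² + v_R²x²) = √(0.001555² + 0.01113² × 84.7²) = 0.9427; v_R² = 0.0001239.
t = (0.9427 − 0.001555)/0.0001239 = 7600 days.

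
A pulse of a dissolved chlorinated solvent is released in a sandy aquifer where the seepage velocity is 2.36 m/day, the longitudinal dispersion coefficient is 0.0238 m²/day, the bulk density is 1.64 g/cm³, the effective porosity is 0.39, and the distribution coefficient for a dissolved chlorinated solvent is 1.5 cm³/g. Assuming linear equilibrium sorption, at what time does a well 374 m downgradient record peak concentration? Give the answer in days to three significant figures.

1160 days

Retardation factor R = 1 + ρ_b·K_d/n = 1 + 1.64 × 1.5/0.39 = 7.308.
Sorption retards both mechanisms: v_R = v/R = 0.3229 m/day, D_R = D/R = 0.003257 m²/day.
Peak time from v_R²t² + 2D_R t − x² = 0: t = (√(D_R² + v_R²x²) − D_R)/v_R².
√(D_R² + v_R²x²) = √(0.003257² + 0.3229² × 374²) = 120.8; v_R² = 0.1043.
t = (120.8 − 0.003257)/0.1043 = 1160 days.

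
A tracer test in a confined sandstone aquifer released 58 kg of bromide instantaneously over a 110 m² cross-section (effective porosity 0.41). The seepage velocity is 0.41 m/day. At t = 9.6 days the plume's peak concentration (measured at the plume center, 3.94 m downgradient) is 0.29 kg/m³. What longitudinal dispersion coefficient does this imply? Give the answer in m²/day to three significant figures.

At the plume center C_max = M/(n_e·A·√(4πDt)), so D = M²/(4πt·(n_e·A·C_max)²).
n_e·A·C_max = 0.41 × 110 × 0.29 = 13.08 kg/m.
D = 58²/(4π × 9.6 × 13.08²) = 0.163 m²/day.

0.163 m²/day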